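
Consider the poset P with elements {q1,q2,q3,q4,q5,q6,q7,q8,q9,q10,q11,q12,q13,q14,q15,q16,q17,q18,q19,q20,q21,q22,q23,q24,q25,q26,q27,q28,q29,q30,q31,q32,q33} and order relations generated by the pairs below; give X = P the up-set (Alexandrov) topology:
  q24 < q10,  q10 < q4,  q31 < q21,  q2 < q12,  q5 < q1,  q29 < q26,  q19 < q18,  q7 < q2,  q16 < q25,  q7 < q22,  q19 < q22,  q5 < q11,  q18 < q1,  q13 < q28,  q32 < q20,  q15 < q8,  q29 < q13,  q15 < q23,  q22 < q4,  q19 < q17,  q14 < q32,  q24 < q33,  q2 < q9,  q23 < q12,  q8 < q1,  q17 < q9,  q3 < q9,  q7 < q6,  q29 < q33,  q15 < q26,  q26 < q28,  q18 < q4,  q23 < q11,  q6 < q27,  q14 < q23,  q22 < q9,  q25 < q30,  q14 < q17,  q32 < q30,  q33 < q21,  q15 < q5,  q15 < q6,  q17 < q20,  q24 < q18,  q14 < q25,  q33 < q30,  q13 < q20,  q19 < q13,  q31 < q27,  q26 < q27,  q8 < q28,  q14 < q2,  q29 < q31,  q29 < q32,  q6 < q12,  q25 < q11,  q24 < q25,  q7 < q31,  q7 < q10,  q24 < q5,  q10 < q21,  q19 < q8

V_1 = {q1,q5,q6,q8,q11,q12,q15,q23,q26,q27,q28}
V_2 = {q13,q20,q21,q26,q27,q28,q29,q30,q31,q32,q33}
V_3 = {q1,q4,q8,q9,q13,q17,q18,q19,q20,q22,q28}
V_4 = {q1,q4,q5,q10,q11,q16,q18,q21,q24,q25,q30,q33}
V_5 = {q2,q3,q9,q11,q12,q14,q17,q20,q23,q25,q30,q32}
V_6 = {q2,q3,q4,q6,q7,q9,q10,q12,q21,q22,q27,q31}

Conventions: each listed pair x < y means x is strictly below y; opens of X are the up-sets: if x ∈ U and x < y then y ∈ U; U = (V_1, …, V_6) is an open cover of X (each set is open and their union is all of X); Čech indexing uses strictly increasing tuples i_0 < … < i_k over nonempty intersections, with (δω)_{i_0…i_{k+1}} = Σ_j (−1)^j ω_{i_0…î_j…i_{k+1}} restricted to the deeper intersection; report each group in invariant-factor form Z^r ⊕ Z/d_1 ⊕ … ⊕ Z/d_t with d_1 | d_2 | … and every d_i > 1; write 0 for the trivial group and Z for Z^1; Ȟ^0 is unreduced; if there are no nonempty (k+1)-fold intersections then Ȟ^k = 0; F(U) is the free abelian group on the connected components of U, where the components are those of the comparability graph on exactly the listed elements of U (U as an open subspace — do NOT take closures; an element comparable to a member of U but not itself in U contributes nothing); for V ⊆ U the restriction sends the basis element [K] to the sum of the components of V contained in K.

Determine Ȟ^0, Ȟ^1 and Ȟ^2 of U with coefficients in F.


Ȟ^0(U;F) ≅ Z, Ȟ^1(U;F) ≅ 0 and Ȟ^2(U;F) ≅ Z/2

nonempty overlaps:
  V12={q26,q27,q28} V13={q1,q8,q28} V14={q1,q5,q11} V15={q11,q12,q23} V16={q6,q12,q27} V23={q13,q20,q28} V24={q21,q30,q33} V25={q20,q30,q32} V26={q21,q27,q31} V34={q1,q4,q18} V35={q9,q17,q20} V36={q4,q9,q22} V45={q11,q25,q30} V46={q4,q10,q21} V56={q2,q3,q9,q12}
  V123={q28} V126={q27} V134={q1} V145={q11} V156={q12} V235={q20} V245={q30} V246={q21} V346={q4} V356={q9}
components per intersection:
  V1: {q1,q5,q6,q8,q11,q12,q15,q23,q26,q27,q28}
  V2: {q13,q20,q21,q26,q27,q28,q29,q30,q31,q32,q33}
  V3: {q1,q4,q8,q9,q13,q17,q18,q19,q20,q22,q28}
  V4: {q1,q4,q5,q10,q11,q16,q18,q21,q24,q25,q30,q33}
  V5: {q2,q3,q9,q11,q12,q14,q17,q20,q23,q25,q30,q32}
  V6: {q2,q3,q4,q6,q7,q9,q10,q12,q21,q22,q27,q31}
  V12: {q26,q27,q28}
  V13: {q1,q8,q28}
  V14: {q1,q5,q11}
  V15: {q11,q12,q23}
  V16: {q6,q12,q27}
  V23: {q13,q20,q28}
  V24: {q21,q30,q33}
  V25: {q20,q30,q32}
  V26: {q21,q27,q31}
  V34: {q1,q4,q18}
  V35: {q9,q17,q20}
  V36: {q4,q9,q22}
  V45: {q11,q25,q30}
  V46: {q4,q10,q21}
  V56: {q2,q3,q9,q12}
  V123: {q28}
  V126: {q27}
  V134: {q1}
  V145: {q11}
  V156: {q12}
  V235: {q20}
  V245: {q30}
  V246: {q21}
  V346: {q4}
  V356: {q9}
C dims 6,15,10; δ0: rk 5, SNF 1^5; δ1: rk 10, SNF 1^9·2
degree 0: 6−5−0 = 1 → Ȟ^0 ≅ Z
degree 1: 15−10−5 = 0 → Ȟ^1 ≅ 0
degree 2: 10−0−10 = 0 plus torsion [2] → Ȟ^2 ≅ Z/2


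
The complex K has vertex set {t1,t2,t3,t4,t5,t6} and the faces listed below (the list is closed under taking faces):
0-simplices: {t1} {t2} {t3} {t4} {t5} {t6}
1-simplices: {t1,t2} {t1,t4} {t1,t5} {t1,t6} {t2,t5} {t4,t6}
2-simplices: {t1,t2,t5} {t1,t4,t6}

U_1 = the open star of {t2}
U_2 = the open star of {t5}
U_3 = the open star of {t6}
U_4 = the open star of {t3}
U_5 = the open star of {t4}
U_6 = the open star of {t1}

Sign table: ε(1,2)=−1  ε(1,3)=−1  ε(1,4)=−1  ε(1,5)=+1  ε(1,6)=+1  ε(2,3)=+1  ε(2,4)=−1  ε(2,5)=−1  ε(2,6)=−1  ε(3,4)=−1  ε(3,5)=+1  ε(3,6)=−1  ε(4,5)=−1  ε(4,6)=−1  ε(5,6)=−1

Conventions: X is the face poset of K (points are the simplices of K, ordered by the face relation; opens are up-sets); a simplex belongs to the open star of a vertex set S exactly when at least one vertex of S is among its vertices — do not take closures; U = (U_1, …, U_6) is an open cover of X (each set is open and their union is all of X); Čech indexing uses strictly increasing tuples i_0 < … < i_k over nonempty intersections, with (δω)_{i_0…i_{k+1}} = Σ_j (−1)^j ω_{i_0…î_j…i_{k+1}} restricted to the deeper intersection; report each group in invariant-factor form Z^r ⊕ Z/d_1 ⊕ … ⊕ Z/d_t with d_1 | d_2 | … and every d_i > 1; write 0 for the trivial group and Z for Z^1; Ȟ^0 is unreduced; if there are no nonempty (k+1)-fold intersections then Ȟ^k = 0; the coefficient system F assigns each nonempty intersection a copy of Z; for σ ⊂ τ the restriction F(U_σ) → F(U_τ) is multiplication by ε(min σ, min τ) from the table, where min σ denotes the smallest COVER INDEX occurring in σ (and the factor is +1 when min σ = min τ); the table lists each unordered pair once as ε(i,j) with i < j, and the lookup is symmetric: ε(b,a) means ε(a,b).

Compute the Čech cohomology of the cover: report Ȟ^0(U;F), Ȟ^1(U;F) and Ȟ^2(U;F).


Ȟ^0(U;F) ≅ Z^2; Ȟ^1(U;F) ≅ 0; Ȟ^2(U;F) ≅ 0

nerve simplices:
  U1={{t2},{t1,t2},{t2,t5},{t1,t2,t5}} U2={{t5},{t1,t5},{t2,t5},{t1,t2,t5}} U3={{t6},{t1,t6},{t4,t6},{t1,t4,t6}} U4={{t3}} U5={{t4},{t1,t4},{t4,t6},{t1,t4,t6}} U6={{t1},{t1,t2},{t1,t4},{t1,t5},{t1,t6},{t1,t2,t5},{t1,t4,t6}}
  U12={{t2,t5},{t1,t2,t5}} U16={{t1,t2},{t1,t2,t5}} U26={{t1,t5},{t1,t2,t5}} U35={{t4,t6},{t1,t4,t6}} U36={{t1,t6},{t1,t4,t6}} U56={{t1,t4},{t1,t4,t6}}
  U126={{t1,t2,t5}} U356={{t1,t4,t6}}
C dims 6,6,2; δ0: rk 4, SNF 1^4; δ1: rk 2, SNF 1^2
degree 0: 6−4−0 = 2 → Ȟ^0 ≅ Z^2
degree 1: 6−2−4 = 0 → Ȟ^1 ≅ 0
degree 2: 2−0−2 = 0 → Ȟ^2 ≅ 0


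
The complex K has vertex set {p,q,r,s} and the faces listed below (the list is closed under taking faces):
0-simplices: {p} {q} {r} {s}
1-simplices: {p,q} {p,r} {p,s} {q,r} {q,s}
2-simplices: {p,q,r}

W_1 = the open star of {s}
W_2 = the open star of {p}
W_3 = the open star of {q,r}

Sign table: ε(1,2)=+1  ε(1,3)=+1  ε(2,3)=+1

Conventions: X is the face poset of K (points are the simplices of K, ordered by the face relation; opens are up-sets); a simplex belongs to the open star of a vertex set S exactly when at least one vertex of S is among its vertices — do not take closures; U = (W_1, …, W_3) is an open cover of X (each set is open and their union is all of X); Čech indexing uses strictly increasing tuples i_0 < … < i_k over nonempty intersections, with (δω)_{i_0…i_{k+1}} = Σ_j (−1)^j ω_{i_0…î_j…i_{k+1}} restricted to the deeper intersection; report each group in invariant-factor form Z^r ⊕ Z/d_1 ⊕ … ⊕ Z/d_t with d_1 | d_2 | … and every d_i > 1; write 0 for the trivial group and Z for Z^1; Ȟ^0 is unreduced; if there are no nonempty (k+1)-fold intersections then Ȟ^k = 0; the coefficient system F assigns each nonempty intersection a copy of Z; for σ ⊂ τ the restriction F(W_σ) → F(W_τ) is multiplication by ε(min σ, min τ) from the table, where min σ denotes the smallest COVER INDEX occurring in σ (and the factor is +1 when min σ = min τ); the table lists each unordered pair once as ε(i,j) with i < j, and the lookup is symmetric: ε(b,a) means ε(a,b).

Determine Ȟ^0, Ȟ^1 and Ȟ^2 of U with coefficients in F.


nerve of the cover:
  W1={{s},{p,s},{q,s}} W2={{p},{p,q},{p,r},{p,s},{p,q,r}} W3={{q},{r},{p,q},{p,r},{q,r},{q,s},{p,q,r}}
  W12={{p,s}} W13={{q,s}} W23={{p,q},{p,r},{p,q,r}}
C dims 3,3; δ0: rk 2, SNF 1^2
Ȟ^0 = (3 − 2) − 0 = 1, so Ȟ^0 ≅ Z
Ȟ^1 = (3 − 0) − 2 = 1, so Ȟ^1 ≅ Z
Ȟ^2 = (0 − 0) − 0 = 0, so Ȟ^2 ≅ 0

Ȟ^0(U;F) ≅ Z, Ȟ^1(U;F) ≅ Z, Ȟ^2(U;F) ≅ 0


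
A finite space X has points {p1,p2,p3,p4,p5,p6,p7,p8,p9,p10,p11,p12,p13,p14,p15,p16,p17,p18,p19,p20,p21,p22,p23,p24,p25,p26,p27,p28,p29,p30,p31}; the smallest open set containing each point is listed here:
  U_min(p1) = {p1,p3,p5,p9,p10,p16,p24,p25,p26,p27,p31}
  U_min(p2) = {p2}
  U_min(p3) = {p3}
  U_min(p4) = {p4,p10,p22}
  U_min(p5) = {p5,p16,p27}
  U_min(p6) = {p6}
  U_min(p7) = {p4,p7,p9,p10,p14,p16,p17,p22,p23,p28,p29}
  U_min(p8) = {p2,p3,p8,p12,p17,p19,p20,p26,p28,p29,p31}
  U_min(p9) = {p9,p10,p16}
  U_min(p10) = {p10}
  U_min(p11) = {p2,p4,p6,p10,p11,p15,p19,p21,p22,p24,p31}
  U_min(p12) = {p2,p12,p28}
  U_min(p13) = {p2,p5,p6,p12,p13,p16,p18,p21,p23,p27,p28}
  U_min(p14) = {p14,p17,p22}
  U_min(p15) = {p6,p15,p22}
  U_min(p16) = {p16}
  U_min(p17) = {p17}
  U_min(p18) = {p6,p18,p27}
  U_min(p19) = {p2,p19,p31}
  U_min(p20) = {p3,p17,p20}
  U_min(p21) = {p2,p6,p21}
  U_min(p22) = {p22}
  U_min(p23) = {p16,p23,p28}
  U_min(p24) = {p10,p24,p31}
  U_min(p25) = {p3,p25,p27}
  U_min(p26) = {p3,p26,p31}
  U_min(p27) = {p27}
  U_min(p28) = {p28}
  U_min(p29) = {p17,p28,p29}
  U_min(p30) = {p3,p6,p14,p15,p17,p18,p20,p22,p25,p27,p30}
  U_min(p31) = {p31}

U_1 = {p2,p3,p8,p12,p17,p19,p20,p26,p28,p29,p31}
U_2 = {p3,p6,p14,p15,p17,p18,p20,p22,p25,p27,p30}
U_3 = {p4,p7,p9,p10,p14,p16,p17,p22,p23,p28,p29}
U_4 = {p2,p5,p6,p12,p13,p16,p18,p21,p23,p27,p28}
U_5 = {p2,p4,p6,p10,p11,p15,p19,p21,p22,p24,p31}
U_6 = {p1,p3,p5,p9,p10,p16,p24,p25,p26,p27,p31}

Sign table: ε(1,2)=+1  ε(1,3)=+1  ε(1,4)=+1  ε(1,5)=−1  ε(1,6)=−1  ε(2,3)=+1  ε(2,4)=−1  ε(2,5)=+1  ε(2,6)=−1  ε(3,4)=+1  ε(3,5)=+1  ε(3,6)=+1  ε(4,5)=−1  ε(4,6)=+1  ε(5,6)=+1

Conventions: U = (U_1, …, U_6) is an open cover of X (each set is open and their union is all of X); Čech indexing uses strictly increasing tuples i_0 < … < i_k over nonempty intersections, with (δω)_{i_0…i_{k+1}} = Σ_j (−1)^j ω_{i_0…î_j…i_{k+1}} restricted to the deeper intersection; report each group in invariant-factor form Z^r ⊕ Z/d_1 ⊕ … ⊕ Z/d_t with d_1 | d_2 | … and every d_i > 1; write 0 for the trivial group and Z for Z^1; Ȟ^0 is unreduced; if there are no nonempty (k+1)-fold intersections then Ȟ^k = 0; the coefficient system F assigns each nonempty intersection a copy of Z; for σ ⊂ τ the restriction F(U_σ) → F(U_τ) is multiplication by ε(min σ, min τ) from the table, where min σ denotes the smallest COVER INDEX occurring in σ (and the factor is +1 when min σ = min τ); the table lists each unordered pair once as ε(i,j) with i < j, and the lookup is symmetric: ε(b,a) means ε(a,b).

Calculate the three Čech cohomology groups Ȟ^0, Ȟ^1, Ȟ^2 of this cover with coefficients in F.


nerve of the cover:
  U12={p3,p17,p20} U13={p17,p28,p29} U14={p2,p12,p28} U15={p2,p19,p31} U16={p3,p26,p31} U23={p14,p17,p22} U24={p6,p18,p27} U25={p6,p15,p22} U26={p3,p25,p27} U34={p16,p23,p28} U35={p4,p10,p22} U36={p9,p10,p16} U45={p2,p6,p21} U46={p5,p16,p27} U56={p10,p24,p31}
  U123={p17} U126={p3} U134={p28} U145={p2} U156={p31} U235={p22} U245={p6} U246={p27} U346={p16} U356={p10}
C dims 6,15,10; δ0: rk 6, SNF 1^5·2; δ1: rk 9, SNF 1^9
Ȟ^0 = (6 − 6) − 0 = 0, so Ȟ^0 ≅ 0
Ȟ^1 = (15 − 9) − 6 = 0 plus torsion [2], so Ȟ^1 ≅ Z/2
Ȟ^2 = (10 − 0) − 9 = 1, so Ȟ^2 ≅ Z

Ȟ^0(U;F) ≅ 0; Ȟ^1(U;F) ≅ Z/2; Ȟ^2(U;F) ≅ Z


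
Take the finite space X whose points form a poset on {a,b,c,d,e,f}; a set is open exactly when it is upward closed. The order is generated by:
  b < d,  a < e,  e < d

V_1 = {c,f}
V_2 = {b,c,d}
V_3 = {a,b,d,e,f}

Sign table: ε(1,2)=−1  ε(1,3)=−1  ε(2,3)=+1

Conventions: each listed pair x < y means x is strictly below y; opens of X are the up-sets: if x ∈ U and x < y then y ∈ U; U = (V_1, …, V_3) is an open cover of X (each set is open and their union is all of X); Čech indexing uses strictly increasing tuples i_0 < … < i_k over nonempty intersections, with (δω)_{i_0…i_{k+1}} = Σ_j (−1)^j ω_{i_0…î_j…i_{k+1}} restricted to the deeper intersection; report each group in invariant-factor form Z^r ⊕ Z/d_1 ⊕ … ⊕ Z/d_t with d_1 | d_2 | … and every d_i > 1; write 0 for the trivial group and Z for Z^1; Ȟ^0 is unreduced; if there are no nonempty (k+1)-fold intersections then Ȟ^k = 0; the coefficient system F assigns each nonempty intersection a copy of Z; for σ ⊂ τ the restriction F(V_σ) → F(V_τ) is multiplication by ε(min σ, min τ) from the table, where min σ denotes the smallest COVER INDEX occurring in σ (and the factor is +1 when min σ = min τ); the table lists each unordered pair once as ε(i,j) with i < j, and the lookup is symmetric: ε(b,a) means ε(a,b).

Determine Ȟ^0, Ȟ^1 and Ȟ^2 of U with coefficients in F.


cover nerve:
  V12={c} V13={f} V23={b,d}
C dims 3,3; δ0: rk 2, SNF 1^2
Ȟ^0: (3−2)−0=1 ⇒ Z
Ȟ^1: (3−0)−2=1 ⇒ Z
Ȟ^2: (0−0)−0=0 ⇒ 0

Ȟ^0(U;F) ≅ Z,  Ȟ^1(U;F) ≅ Z,  Ȟ^2(U;F) ≅ 0


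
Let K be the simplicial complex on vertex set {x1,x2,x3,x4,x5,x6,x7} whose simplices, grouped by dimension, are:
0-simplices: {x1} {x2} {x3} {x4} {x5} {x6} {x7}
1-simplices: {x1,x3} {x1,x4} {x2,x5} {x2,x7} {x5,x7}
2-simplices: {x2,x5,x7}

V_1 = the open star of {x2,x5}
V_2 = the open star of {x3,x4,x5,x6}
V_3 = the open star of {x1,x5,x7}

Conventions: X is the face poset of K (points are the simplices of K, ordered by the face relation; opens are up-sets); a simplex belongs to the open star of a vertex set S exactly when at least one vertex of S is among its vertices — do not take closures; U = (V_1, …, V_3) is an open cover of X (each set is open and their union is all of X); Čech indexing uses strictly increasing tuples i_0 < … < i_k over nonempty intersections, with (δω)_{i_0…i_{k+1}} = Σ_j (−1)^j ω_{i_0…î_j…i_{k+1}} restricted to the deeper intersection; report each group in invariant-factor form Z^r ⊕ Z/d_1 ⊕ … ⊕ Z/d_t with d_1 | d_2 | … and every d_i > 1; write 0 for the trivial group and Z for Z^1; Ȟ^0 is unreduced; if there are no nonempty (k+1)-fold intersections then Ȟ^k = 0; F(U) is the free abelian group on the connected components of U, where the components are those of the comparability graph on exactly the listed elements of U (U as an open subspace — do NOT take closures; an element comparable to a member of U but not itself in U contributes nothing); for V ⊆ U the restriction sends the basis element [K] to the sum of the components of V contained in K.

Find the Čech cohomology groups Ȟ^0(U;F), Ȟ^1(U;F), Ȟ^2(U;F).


Ȟ^0 = Z^3, Ȟ^1 = 0, Ȟ^2 = 0

nerve simplices:
  V1={{x2},{x5},{x2,x5},{x2,x7},{x5,x7},{x2,x5,x7}} V2={{x3},{x4},{x5},{x6},{x1,x3},{x1,x4},{x2,x5},{x5,x7},{x2,x5,x7}} V3={{x1},{x5},{x7},{x1,x3},{x1,x4},{x2,x5},{x2,x7},{x5,x7},{x2,x5,x7}}
  V12={{x5},{x2,x5},{x5,x7},{x2,x5,x7}} V13={{x5},{x2,x5},{x2,x7},{x5,x7},{x2,x5,x7}} V23={{x5},{x1,x3},{x1,x4},{x2,x5},{x5,x7},{x2,x5,x7}}
  V123={{x5},{x2,x5},{x5,x7},{x2,x5,x7}}
components per intersection:
  V1: {{x2},{x5},{x2,x5},{x2,x7},{x5,x7},{x2,x5,x7}}
  V2: {{x3},{x1,x3}} {{x4},{x1,x4}} {{x5},{x2,x5},{x5,x7},{x2,x5,x7}} {{x6}}
  V3: {{x1},{x1,x3},{x1,x4}} {{x5},{x7},{x2,x5},{x2,x7},{x5,x7},{x2,x5,x7}}
  V12: {{x5},{x2,x5},{x5,x7},{x2,x5,x7}}
  V13: {{x5},{x2,x5},{x2,x7},{x5,x7},{x2,x5,x7}}
  V23: {{x5},{x2,x5},{x5,x7},{x2,x5,x7}} {{x1,x3}} {{x1,x4}}
  V123: {{x5},{x2,x5},{x5,x7},{x2,x5,x7}}
C dims 7,5,1; δ0: rk 4, SNF 1^4; δ1: rk 1, SNF 1^1
degree 0: 7−4−0 = 3 → Ȟ^0 ≅ Z^3
degree 1: 5−1−4 = 0 → Ȟ^1 ≅ 0
degree 2: 1−0−1 = 0 → Ȟ^2 ≅ 0


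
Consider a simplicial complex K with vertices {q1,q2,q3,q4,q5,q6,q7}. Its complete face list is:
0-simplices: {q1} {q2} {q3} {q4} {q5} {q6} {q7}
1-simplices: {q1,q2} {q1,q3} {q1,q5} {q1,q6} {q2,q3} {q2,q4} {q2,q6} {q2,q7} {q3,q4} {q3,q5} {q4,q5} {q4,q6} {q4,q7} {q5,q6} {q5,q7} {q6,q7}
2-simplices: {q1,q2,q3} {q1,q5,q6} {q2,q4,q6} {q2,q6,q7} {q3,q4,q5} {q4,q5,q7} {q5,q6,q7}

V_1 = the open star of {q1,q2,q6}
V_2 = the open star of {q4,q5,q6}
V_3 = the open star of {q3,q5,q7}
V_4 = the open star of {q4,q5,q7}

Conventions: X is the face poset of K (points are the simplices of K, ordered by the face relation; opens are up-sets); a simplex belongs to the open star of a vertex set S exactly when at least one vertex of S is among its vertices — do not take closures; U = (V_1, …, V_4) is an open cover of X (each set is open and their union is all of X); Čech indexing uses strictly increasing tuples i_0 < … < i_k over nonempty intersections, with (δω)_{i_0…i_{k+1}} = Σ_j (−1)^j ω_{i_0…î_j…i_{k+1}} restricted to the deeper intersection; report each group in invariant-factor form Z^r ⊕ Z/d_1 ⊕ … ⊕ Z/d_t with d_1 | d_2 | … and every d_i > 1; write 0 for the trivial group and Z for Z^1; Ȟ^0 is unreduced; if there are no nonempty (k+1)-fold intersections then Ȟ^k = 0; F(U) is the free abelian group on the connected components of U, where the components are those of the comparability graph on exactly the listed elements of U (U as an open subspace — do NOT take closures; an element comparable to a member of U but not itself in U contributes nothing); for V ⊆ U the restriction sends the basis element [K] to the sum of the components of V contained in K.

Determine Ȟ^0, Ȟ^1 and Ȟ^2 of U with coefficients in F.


intersection data:
  V1={{q1},{q2},{q6},{q1,q2},{q1,q3},{q1,q5},{q1,q6},{q2,q3},{q2,q4},{q2,q6},{q2,q7},{q4,q6},{q5,q6},{q6,q7},{q1,q2,q3},{q1,q5,q6},{q2,q4,q6},{q2,q6,q7},{q5,q6,q7}} V2={{q4},{q5},{q6},{q1,q5},{q1,q6},{q2,q4},{q2,q6},{q3,q4},{q3,q5},{q4,q5},{q4,q6},{q4,q7},{q5,q6},{q5,q7},{q6,q7},{q1,q5,q6},{q2,q4,q6},{q2,q6,q7},{q3,q4,q5},{q4,q5,q7},{q5,q6,q7}} V3={{q3},{q5},{q7},{q1,q3},{q1,q5},{q2,q3},{q2,q7},{q3,q4},{q3,q5},{q4,q5},{q4,q7},{q5,q6},{q5,q7},{q6,q7},{q1,q2,q3},{q1,q5,q6},{q2,q6,q7},{q3,q4,q5},{q4,q5,q7},{q5,q6,q7}} V4={{q4},{q5},{q7},{q1,q5},{q2,q4},{q2,q7},{q3,q4},{q3,q5},{q4,q5},{q4,q6},{q4,q7},{q5,q6},{q5,q7},{q6,q7},{q1,q5,q6},{q2,q4,q6},{q2,q6,q7},{q3,q4,q5},{q4,q5,q7},{q5,q6,q7}}
  V12={{q6},{q1,q5},{q1,q6},{q2,q4},{q2,q6},{q4,q6},{q5,q6},{q6,q7},{q1,q5,q6},{q2,q4,q6},{q2,q6,q7},{q5,q6,q7}} V13={{q1,q3},{q1,q5},{q2,q3},{q2,q7},{q5,q6},{q6,q7},{q1,q2,q3},{q1,q5,q6},{q2,q6,q7},{q5,q6,q7}} V14={{q1,q5},{q2,q4},{q2,q7},{q4,q6},{q5,q6},{q6,q7},{q1,q5,q6},{q2,q4,q6},{q2,q6,q7},{q5,q6,q7}} V23={{q5},{q1,q5},{q3,q4},{q3,q5},{q4,q5},{q4,q7},{q5,q6},{q5,q7},{q6,q7},{q1,q5,q6},{q2,q6,q7},{q3,q4,q5},{q4,q5,q7},{q5,q6,q7}} V24={{q4},{q5},{q1,q5},{q2,q4},{q3,q4},{q3,q5},{q4,q5},{q4,q6},{q4,q7},{q5,q6},{q5,q7},{q6,q7},{q1,q5,q6},{q2,q4,q6},{q2,q6,q7},{q3,q4,q5},{q4,q5,q7},{q5,q6,q7}} V34={{q5},{q7},{q1,q5},{q2,q7},{q3,q4},{q3,q5},{q4,q5},{q4,q7},{q5,q6},{q5,q7},{q6,q7},{q1,q5,q6},{q2,q6,q7},{q3,q4,q5},{q4,q5,q7},{q5,q6,q7}}
  V123={{q1,q5},{q5,q6},{q6,q7},{q1,q5,q6},{q2,q6,q7},{q5,q6,q7}} V124={{q1,q5},{q2,q4},{q4,q6},{q5,q6},{q6,q7},{q1,q5,q6},{q2,q4,q6},{q2,q6,q7},{q5,q6,q7}} V134={{q1,q5},{q2,q7},{q5,q6},{q6,q7},{q1,q5,q6},{q2,q6,q7},{q5,q6,q7}} V234={{q5},{q1,q5},{q3,q4},{q3,q5},{q4,q5},{q4,q7},{q5,q6},{q5,q7},{q6,q7},{q1,q5,q6},{q2,q6,q7},{q3,q4,q5},{q4,q5,q7},{q5,q6,q7}}
  V1234={{q1,q5},{q5,q6},{q6,q7},{q1,q5,q6},{q2,q6,q7},{q5,q6,q7}}
components per intersection:
  V1: {{q1},{q2},{q6},{q1,q2},{q1,q3},{q1,q5},{q1,q6},{q2,q3},{q2,q4},{q2,q6},{q2,q7},{q4,q6},{q5,q6},{q6,q7},{q1,q2,q3},{q1,q5,q6},{q2,q4,q6},{q2,q6,q7},{q5,q6,q7}}
  V2: {{q4},{q5},{q6},{q1,q5},{q1,q6},{q2,q4},{q2,q6},{q3,q4},{q3,q5},{q4,q5},{q4,q6},{q4,q7},{q5,q6},{q5,q7},{q6,q7},{q1,q5,q6},{q2,q4,q6},{q2,q6,q7},{q3,q4,q5},{q4,q5,q7},{q5,q6,q7}}
  V3: {{q3},{q5},{q7},{q1,q3},{q1,q5},{q2,q3},{q2,q7},{q3,q4},{q3,q5},{q4,q5},{q4,q7},{q5,q6},{q5,q7},{q6,q7},{q1,q2,q3},{q1,q5,q6},{q2,q6,q7},{q3,q4,q5},{q4,q5,q7},{q5,q6,q7}}
  V4: {{q4},{q5},{q7},{q1,q5},{q2,q4},{q2,q7},{q3,q4},{q3,q5},{q4,q5},{q4,q6},{q4,q7},{q5,q6},{q5,q7},{q6,q7},{q1,q5,q6},{q2,q4,q6},{q2,q6,q7},{q3,q4,q5},{q4,q5,q7},{q5,q6,q7}}
  V12: {{q6},{q1,q5},{q1,q6},{q2,q4},{q2,q6},{q4,q6},{q5,q6},{q6,q7},{q1,q5,q6},{q2,q4,q6},{q2,q6,q7},{q5,q6,q7}}
  V13: {{q1,q3},{q2,q3},{q1,q2,q3}} {{q1,q5},{q2,q7},{q5,q6},{q6,q7},{q1,q5,q6},{q2,q6,q7},{q5,q6,q7}}
  V14: {{q1,q5},{q2,q7},{q5,q6},{q6,q7},{q1,q5,q6},{q2,q6,q7},{q5,q6,q7}} {{q2,q4},{q4,q6},{q2,q4,q6}}
  V23: {{q5},{q1,q5},{q3,q4},{q3,q5},{q4,q5},{q4,q7},{q5,q6},{q5,q7},{q6,q7},{q1,q5,q6},{q2,q6,q7},{q3,q4,q5},{q4,q5,q7},{q5,q6,q7}}
  V24: {{q4},{q5},{q1,q5},{q2,q4},{q3,q4},{q3,q5},{q4,q5},{q4,q6},{q4,q7},{q5,q6},{q5,q7},{q6,q7},{q1,q5,q6},{q2,q4,q6},{q2,q6,q7},{q3,q4,q5},{q4,q5,q7},{q5,q6,q7}}
  V34: {{q5},{q7},{q1,q5},{q2,q7},{q3,q4},{q3,q5},{q4,q5},{q4,q7},{q5,q6},{q5,q7},{q6,q7},{q1,q5,q6},{q2,q6,q7},{q3,q4,q5},{q4,q5,q7},{q5,q6,q7}}
  V123: {{q1,q5},{q5,q6},{q6,q7},{q1,q5,q6},{q2,q6,q7},{q5,q6,q7}}
  V124: {{q1,q5},{q5,q6},{q6,q7},{q1,q5,q6},{q2,q6,q7},{q5,q6,q7}} {{q2,q4},{q4,q6},{q2,q4,q6}}
  V134: {{q1,q5},{q2,q7},{q5,q6},{q6,q7},{q1,q5,q6},{q2,q6,q7},{q5,q6,q7}}
  V234: {{q5},{q1,q5},{q3,q4},{q3,q5},{q4,q5},{q4,q7},{q5,q6},{q5,q7},{q6,q7},{q1,q5,q6},{q2,q6,q7},{q3,q4,q5},{q4,q5,q7},{q5,q6,q7}}
  V1234: {{q1,q5},{q5,q6},{q6,q7},{q1,q5,q6},{q2,q6,q7},{q5,q6,q7}}
C dims 4,8,5,1; δ0: rk 3, SNF 1^3; δ1: rk 4, SNF 1^4; δ2: rk 1, SNF 1^1
Ȟ^0 = (4 − 3) − 0 = 1, so Ȟ^0 ≅ Z
Ȟ^1 = (8 − 4) − 3 = 1, so Ȟ^1 ≅ Z
Ȟ^2 = (5 − 1) − 4 = 0, so Ȟ^2 ≅ 0

Ȟ^0 = Z, Ȟ^1 = Z and Ȟ^2 = 0


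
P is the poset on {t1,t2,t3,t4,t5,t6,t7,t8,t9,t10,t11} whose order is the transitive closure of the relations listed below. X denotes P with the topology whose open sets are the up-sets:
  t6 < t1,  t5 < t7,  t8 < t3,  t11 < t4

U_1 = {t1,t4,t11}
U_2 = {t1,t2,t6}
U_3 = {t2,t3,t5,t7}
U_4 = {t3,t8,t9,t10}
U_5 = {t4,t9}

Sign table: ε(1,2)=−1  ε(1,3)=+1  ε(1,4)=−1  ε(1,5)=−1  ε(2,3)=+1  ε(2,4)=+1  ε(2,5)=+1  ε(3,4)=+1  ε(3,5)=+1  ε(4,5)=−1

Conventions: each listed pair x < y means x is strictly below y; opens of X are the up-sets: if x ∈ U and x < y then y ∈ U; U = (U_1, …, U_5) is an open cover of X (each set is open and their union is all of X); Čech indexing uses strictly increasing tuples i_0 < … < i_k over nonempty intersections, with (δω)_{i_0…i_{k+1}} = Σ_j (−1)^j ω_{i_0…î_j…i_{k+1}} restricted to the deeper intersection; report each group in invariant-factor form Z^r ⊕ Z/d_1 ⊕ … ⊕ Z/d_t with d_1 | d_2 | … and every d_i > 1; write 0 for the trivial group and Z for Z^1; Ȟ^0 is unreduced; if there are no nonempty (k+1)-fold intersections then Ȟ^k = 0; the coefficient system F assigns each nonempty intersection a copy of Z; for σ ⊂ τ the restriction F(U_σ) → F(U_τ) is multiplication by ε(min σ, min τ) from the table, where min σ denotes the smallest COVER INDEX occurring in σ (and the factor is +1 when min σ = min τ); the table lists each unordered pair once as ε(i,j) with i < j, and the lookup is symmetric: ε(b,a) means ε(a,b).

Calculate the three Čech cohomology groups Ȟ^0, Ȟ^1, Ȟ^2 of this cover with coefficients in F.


Ȟ^0(U;F) ≅ 0; Ȟ^1(U;F) ≅ Z/2; Ȟ^2(U;F) ≅ 0

cover nerve:
  U12={t1} U15={t4} U23={t2} U34={t3} U45={t9}
C dims 5,5; δ0: rk 5, SNF 1^4·2
Ȟ^0: (5−5)−0=0 ⇒ 0
Ȟ^1: (5−0)−5=0 plus torsion [2] ⇒ Z/2
Ȟ^2: (0−0)−0=0 ⇒ 0


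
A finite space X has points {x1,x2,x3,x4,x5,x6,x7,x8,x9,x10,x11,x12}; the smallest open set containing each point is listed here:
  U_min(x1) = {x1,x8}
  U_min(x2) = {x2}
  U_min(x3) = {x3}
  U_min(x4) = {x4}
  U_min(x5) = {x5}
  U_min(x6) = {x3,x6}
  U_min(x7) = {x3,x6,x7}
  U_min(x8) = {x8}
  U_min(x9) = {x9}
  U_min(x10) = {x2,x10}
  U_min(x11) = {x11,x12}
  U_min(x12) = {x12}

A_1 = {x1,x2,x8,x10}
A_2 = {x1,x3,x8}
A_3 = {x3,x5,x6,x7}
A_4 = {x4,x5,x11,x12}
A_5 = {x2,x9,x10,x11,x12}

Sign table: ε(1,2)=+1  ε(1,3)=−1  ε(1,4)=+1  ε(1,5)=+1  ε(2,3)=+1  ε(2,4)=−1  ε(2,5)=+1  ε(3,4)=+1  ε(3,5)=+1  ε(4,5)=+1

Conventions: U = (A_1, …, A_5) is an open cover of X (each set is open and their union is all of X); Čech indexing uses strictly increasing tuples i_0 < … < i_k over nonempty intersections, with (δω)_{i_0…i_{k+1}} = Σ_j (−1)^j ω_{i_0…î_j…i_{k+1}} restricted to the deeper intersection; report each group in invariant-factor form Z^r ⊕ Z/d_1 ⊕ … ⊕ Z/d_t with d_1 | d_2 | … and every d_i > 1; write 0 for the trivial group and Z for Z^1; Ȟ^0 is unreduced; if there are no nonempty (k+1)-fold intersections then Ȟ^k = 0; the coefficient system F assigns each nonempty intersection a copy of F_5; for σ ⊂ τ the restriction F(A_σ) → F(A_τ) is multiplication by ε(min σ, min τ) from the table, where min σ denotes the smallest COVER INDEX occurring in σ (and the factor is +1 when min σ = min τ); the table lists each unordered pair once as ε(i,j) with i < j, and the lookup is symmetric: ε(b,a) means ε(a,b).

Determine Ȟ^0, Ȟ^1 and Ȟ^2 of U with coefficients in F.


cover nerve:
  A12={x1,x8} A15={x2,x10} A23={x3} A34={x5} A45={x11,x12}
C dims 5,5; δ0: rk_F5 4
Ȟ^0: (5−4)−0=1 ⇒ Z/5
Ȟ^1: (5−0)−4=1 ⇒ Z/5
Ȟ^2: (0−0)−0=0 ⇒ 0

Ȟ^0(U;F) ≅ Z/5,  Ȟ^1(U;F) ≅ Z/5,  Ȟ^2(U;F) ≅ 0


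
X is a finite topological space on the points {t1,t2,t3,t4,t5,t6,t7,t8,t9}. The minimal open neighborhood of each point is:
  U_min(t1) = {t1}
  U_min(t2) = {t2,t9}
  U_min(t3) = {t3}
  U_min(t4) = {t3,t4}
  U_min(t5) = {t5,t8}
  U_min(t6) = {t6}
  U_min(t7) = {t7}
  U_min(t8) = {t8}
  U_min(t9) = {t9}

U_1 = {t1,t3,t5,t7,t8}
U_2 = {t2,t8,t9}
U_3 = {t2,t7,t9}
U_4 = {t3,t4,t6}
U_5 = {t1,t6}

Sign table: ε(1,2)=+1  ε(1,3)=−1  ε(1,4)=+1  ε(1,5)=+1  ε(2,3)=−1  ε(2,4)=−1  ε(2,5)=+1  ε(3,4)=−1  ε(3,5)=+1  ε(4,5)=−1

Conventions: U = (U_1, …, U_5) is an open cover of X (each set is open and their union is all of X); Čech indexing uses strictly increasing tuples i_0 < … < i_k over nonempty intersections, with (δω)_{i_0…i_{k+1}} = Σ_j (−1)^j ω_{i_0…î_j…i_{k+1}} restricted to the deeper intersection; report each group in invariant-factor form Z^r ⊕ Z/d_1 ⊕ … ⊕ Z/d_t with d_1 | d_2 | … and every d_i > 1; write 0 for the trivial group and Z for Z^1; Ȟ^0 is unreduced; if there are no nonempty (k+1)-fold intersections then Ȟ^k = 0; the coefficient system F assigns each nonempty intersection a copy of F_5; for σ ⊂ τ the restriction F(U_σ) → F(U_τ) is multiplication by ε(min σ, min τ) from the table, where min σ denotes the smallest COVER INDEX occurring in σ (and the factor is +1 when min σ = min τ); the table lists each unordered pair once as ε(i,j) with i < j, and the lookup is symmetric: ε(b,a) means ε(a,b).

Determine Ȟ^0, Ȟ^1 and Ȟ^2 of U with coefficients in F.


Ȟ^0(U;F) ≅ 0, Ȟ^1(U;F) ≅ Z/5, Ȟ^2(U;F) ≅ 0

nonempty overlaps:
  U12={t8} U13={t7} U14={t3} U15={t1} U23={t2,t9} U45={t6}
C dims 5,6; δ0: rk_F5 5
degree 0: 5−5−0 = 0 → Ȟ^0 ≅ 0
degree 1: 6−0−5 = 1 → Ȟ^1 ≅ Z/5
degree 2: 0−0−0 = 0 → Ȟ^2 ≅ 0


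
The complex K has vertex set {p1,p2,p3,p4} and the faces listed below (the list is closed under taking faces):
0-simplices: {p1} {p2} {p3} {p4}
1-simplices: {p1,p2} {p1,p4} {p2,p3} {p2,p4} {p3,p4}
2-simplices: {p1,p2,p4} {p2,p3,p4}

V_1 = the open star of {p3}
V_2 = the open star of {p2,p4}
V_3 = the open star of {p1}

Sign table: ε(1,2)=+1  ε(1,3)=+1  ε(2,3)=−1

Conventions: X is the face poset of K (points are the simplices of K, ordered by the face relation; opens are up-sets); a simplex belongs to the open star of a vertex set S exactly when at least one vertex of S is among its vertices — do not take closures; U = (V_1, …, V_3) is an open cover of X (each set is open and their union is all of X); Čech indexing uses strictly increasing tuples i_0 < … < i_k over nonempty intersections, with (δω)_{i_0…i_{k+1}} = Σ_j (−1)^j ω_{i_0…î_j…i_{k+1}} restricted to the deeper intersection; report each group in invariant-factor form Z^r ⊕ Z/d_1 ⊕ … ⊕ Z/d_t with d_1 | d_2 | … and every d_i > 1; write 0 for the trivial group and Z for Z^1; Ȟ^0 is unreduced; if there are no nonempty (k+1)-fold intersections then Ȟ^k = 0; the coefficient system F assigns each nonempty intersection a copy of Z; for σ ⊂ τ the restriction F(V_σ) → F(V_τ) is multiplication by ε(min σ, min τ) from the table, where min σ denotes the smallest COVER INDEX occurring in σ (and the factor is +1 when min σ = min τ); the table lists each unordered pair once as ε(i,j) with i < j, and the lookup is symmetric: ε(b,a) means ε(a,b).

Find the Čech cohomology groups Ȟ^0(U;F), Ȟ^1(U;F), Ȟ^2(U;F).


nerve simplices:
  V1={{p3},{p2,p3},{p3,p4},{p2,p3,p4}} V2={{p2},{p4},{p1,p2},{p1,p4},{p2,p3},{p2,p4},{p3,p4},{p1,p2,p4},{p2,p3,p4}} V3={{p1},{p1,p2},{p1,p4},{p1,p2,p4}}
  V12={{p2,p3},{p3,p4},{p2,p3,p4}} V23={{p1,p2},{p1,p4},{p1,p2,p4}}
C dims 3,2; δ0: rk 2, SNF 1^2
degree 0: 3−2−0 = 1 → Ȟ^0 ≅ Z
degree 1: 2−0−2 = 0 → Ȟ^1 ≅ 0
degree 2: 0−0−0 = 0 → Ȟ^2 ≅ 0

Ȟ^0 = Z, Ȟ^1 = 0, Ȟ^2 = 0


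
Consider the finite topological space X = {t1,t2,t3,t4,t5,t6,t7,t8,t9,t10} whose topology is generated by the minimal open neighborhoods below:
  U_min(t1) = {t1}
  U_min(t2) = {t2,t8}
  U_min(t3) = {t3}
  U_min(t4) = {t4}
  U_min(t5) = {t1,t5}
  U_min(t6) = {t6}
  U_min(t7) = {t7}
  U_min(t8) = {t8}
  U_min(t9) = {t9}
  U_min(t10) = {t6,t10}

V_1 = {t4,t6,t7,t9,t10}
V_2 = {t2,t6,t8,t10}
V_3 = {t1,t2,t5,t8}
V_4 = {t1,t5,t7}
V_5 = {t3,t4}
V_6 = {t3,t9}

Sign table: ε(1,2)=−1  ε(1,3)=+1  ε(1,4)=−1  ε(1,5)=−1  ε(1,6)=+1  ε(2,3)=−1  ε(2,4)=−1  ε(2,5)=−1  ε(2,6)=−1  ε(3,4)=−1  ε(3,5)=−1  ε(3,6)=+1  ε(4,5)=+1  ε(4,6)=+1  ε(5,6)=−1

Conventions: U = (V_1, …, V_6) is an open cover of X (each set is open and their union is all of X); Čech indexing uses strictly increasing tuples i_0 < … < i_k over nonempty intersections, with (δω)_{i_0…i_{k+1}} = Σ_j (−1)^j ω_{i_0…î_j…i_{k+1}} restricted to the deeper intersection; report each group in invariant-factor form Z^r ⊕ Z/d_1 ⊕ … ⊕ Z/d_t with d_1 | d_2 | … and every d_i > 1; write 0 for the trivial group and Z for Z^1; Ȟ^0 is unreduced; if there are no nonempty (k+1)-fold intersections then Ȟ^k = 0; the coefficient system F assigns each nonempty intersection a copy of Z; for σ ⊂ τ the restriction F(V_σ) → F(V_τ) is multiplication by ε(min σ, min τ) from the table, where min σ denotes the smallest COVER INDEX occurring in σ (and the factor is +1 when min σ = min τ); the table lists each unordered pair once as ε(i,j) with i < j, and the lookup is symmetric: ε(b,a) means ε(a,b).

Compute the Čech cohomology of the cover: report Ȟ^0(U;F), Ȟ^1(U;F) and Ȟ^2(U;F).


intersection data:
  V12={t6,t10} V14={t7} V15={t4} V16={t9} V23={t2,t8} V34={t1,t5} V56={t3}
C dims 6,7; δ0: rk 5, SNF 1^5
Ȟ^0 = (6 − 5) − 0 = 1, so Ȟ^0 ≅ Z
Ȟ^1 = (7 − 0) − 5 = 2, so Ȟ^1 ≅ Z^2
Ȟ^2 = (0 − 0) − 0 = 0, so Ȟ^2 ≅ 0

Ȟ^0(U;F) ≅ Z, Ȟ^1(U;F) ≅ Z^2 and Ȟ^2(U;F) ≅ 0


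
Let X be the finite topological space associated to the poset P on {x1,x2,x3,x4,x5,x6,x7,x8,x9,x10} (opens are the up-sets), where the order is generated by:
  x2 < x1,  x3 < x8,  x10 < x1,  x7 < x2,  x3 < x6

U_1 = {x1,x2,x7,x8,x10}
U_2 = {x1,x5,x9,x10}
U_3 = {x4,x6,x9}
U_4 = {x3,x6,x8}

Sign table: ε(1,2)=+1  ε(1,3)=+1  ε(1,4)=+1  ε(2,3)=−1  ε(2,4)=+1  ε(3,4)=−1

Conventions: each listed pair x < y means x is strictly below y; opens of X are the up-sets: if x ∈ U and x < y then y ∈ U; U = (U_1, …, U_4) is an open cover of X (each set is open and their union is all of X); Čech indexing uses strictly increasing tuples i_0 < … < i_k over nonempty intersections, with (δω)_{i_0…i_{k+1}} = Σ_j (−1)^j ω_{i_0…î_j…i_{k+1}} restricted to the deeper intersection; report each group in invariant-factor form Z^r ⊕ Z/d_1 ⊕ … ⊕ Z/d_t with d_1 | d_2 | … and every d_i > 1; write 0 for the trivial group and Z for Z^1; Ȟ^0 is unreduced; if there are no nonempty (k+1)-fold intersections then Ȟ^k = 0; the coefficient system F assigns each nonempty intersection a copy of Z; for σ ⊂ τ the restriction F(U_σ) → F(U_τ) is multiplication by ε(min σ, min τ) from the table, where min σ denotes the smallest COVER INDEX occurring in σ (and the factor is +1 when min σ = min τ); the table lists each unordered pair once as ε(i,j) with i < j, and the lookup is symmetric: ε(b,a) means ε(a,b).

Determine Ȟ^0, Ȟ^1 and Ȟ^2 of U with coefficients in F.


Ȟ^0 = Z; Ȟ^1 = Z; Ȟ^2 = 0

nerve of the cover:
  U12={x1,x10} U14={x8} U23={x9} U34={x6}
C dims 4,4; δ0: rk 3, SNF 1^3
Ȟ^0 = (4 − 3) − 0 = 1, so Ȟ^0 ≅ Z
Ȟ^1 = (4 − 0) − 3 = 1, so Ȟ^1 ≅ Z
Ȟ^2 = (0 − 0) − 0 = 0, so Ȟ^2 ≅ 0


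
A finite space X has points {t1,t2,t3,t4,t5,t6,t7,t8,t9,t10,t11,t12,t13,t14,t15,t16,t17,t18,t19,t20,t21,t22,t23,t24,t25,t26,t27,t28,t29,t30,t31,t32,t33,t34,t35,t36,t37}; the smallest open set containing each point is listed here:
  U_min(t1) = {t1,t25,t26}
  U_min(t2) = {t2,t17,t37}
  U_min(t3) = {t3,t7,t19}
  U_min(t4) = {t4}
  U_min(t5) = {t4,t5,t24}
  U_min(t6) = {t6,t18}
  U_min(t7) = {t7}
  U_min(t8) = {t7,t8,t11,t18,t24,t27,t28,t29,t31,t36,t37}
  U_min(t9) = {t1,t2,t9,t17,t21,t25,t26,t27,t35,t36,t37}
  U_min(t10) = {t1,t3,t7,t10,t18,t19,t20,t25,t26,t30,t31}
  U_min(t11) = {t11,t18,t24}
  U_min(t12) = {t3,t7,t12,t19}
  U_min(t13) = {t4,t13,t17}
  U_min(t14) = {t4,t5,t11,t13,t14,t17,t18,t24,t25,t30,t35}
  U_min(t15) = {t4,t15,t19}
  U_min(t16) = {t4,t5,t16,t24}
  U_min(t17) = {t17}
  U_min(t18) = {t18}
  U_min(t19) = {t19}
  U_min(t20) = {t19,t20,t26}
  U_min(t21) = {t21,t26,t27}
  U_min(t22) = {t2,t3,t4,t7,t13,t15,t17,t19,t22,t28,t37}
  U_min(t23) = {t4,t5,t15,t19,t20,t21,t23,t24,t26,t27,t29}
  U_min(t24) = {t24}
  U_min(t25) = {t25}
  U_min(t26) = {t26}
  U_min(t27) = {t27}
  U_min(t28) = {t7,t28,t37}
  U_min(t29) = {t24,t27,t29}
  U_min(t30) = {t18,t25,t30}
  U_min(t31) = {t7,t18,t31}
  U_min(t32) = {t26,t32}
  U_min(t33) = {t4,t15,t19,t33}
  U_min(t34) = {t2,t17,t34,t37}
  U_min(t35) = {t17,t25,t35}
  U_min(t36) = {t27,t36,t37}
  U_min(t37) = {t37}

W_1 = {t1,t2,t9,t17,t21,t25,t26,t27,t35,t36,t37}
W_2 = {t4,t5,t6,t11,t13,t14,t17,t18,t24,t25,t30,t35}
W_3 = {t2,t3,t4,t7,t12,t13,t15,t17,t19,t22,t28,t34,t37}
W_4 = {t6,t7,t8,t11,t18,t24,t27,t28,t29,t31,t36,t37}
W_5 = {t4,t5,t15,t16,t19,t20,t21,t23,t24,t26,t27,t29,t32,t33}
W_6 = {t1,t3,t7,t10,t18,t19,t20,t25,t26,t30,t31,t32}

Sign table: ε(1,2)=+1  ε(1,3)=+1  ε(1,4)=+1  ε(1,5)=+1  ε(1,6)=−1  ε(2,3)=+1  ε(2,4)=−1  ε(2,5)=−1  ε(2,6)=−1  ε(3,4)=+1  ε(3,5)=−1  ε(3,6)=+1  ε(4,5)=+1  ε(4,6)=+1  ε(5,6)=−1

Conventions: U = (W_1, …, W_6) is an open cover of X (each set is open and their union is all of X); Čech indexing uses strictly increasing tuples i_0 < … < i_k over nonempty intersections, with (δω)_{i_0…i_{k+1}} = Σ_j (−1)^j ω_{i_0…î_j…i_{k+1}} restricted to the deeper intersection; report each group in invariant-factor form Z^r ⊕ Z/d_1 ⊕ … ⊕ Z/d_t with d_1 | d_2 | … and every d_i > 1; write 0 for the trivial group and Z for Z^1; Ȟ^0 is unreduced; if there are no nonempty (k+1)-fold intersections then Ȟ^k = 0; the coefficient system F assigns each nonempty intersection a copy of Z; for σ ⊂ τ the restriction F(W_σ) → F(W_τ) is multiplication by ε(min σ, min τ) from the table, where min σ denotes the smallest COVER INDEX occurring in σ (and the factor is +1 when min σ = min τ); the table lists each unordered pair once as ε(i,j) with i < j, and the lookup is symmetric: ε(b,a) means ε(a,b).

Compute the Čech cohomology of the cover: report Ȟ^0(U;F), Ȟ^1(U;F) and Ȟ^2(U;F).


Ȟ^0 = 0, Ȟ^1 = Z/2, Ȟ^2 = Z

intersection data:
  W12={t17,t25,t35} W13={t2,t17,t37} W14={t27,t36,t37} W15={t21,t26,t27} W16={t1,t25,t26} W23={t4,t13,t17} W24={t6,t11,t18,t24} W25={t4,t5,t24} W26={t18,t25,t30} W34={t7,t28,t37} W35={t4,t15,t19} W36={t3,t7,t19} W45={t24,t27,t29} W46={t7,t18,t31} W56={t19,t20,t26,t32}
  W123={t17} W126={t25} W134={t37} W145={t27} W156={t26} W235={t4} W245={t24} W246={t18} W346={t7} W356={t19}
C dims 6,15,10; δ0: rk 6, SNF 1^5·2; δ1: rk 9, SNF 1^9
Ȟ^0 = (6 − 6) − 0 = 0, so Ȟ^0 ≅ 0
Ȟ^1 = (15 − 9) − 6 = 0 plus torsion [2], so Ȟ^1 ≅ Z/2
Ȟ^2 = (10 − 0) − 9 = 1, so Ȟ^2 ≅ Z


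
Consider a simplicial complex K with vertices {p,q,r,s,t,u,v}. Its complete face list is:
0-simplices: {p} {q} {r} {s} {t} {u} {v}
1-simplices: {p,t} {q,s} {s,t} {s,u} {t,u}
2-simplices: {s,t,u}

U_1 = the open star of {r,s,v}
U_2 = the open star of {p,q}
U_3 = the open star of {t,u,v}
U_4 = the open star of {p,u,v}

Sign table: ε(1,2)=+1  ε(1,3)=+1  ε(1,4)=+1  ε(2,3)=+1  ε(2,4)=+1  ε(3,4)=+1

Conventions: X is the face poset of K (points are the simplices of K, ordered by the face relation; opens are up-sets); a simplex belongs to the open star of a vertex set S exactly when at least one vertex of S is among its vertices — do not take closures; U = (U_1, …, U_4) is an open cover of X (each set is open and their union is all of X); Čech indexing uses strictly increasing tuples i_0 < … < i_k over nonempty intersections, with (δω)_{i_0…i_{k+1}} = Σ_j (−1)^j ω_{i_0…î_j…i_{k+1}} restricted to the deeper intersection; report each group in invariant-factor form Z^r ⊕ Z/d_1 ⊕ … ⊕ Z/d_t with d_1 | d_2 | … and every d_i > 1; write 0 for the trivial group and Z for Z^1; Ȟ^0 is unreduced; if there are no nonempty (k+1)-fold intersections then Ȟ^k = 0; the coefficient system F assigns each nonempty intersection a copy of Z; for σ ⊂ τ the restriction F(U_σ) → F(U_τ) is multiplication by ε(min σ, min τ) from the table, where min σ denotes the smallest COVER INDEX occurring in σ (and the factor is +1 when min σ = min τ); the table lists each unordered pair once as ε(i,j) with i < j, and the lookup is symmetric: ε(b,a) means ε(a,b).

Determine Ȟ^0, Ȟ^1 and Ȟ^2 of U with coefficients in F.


nonempty intersections:
  U1={{r},{s},{v},{q,s},{s,t},{s,u},{s,t,u}} U2={{p},{q},{p,t},{q,s}} U3={{t},{u},{v},{p,t},{s,t},{s,u},{t,u},{s,t,u}} U4={{p},{u},{v},{p,t},{s,u},{t,u},{s,t,u}}
  U12={{q,s}} U13={{v},{s,t},{s,u},{s,t,u}} U14={{v},{s,u},{s,t,u}} U23={{p,t}} U24={{p},{p,t}} U34={{u},{v},{p,t},{s,u},{t,u},{s,t,u}}
  U134={{v},{s,u},{s,t,u}} U234={{p,t}}
C dims 4,6,2; δ0: rk 3, SNF 1^3; δ1: rk 2, SNF 1^2
Ȟ^0: (4−3)−0=1 ⇒ Z
Ȟ^1: (6−2)−3=1 ⇒ Z
Ȟ^2: (2−0)−2=0 ⇒ 0

Ȟ^0(U;F) ≅ Z; Ȟ^1(U;F) ≅ Z; Ȟ^2(U;F) ≅ 0


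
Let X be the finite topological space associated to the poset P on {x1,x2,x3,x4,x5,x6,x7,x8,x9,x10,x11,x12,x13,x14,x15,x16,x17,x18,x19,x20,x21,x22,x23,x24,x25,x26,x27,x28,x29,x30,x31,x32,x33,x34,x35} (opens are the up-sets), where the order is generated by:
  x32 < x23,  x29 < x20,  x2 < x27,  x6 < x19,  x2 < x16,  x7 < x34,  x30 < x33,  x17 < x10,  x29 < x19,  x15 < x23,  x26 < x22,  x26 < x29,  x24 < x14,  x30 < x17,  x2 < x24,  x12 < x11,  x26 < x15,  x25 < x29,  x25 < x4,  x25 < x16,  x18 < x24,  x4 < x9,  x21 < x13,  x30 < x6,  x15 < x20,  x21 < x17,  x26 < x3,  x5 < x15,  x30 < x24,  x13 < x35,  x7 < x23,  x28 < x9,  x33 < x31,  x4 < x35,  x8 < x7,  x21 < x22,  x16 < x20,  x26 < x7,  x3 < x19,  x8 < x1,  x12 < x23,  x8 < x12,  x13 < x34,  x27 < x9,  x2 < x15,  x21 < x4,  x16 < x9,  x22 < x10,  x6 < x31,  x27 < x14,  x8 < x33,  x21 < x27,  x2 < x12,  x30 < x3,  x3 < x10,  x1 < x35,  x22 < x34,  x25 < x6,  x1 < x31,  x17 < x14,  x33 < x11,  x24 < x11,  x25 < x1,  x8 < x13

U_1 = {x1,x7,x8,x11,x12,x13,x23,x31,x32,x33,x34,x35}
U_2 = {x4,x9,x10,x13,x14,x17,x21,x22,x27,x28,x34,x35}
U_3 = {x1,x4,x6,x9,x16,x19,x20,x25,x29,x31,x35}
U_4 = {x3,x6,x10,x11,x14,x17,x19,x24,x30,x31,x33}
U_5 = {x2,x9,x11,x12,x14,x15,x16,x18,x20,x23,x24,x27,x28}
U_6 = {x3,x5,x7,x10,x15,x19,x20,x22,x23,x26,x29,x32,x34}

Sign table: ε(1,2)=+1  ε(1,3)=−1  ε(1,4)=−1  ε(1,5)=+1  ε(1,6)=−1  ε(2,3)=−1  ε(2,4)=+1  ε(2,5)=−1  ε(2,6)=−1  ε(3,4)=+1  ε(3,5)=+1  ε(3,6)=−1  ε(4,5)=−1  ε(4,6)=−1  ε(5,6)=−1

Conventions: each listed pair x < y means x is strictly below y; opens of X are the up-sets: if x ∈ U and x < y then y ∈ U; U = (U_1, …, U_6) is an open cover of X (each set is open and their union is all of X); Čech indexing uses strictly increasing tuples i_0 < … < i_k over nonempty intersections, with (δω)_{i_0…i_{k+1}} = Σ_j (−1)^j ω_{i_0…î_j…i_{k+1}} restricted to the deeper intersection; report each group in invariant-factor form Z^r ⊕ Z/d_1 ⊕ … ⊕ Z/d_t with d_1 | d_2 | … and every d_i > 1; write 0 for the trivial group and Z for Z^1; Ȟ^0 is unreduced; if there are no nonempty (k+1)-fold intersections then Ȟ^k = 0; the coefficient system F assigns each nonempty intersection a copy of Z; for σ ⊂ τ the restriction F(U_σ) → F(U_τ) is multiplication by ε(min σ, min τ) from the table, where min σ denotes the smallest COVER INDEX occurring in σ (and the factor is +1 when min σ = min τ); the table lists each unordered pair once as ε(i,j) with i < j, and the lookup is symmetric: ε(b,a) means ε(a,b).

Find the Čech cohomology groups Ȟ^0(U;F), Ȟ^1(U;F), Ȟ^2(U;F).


Ȟ^0(U;F) ≅ 0, Ȟ^1(U;F) ≅ Z/2 and Ȟ^2(U;F) ≅ Z

intersection data:
  U12={x13,x34,x35} U13={x1,x31,x35} U14={x11,x31,x33} U15={x11,x12,x23} U16={x7,x23,x32,x34} U23={x4,x9,x35} U24={x10,x14,x17} U25={x9,x14,x27,x28} U26={x10,x22,x34} U34={x6,x19,x31} U35={x9,x16,x20} U36={x19,x20,x29} U45={x11,x14,x24} U46={x3,x10,x19} U56={x15,x20,x23}
  U123={x35} U126={x34} U134={x31} U145={x11} U156={x23} U235={x9} U245={x14} U246={x10} U346={x19} U356={x20}
C dims 6,15,10; δ0: rk 6, SNF 1^5·2; δ1: rk 9, SNF 1^9
Ȟ^0 = (6 − 6) − 0 = 0, so Ȟ^0 ≅ 0
Ȟ^1 = (15 − 9) − 6 = 0 plus torsion [2], so Ȟ^1 ≅ Z/2
Ȟ^2 = (10 − 0) − 9 = 1, so Ȟ^2 ≅ Z
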